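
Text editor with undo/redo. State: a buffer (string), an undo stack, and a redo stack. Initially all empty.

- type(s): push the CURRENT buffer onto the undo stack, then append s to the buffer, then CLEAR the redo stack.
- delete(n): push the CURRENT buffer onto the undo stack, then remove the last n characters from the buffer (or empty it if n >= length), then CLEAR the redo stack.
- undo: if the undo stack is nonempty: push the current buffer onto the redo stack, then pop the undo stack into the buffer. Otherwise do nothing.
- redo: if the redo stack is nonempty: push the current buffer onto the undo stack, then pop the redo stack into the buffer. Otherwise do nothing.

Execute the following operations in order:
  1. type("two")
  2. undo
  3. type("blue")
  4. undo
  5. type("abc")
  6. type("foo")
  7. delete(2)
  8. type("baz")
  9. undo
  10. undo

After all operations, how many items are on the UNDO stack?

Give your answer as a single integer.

Answer: 2

Derivation:
After op 1 (type): buf='two' undo_depth=1 redo_depth=0
After op 2 (undo): buf='(empty)' undo_depth=0 redo_depth=1
After op 3 (type): buf='blue' undo_depth=1 redo_depth=0
After op 4 (undo): buf='(empty)' undo_depth=0 redo_depth=1
After op 5 (type): buf='abc' undo_depth=1 redo_depth=0
After op 6 (type): buf='abcfoo' undo_depth=2 redo_depth=0
After op 7 (delete): buf='abcf' undo_depth=3 redo_depth=0
After op 8 (type): buf='abcfbaz' undo_depth=4 redo_depth=0
After op 9 (undo): buf='abcf' undo_depth=3 redo_depth=1
After op 10 (undo): buf='abcfoo' undo_depth=2 redo_depth=2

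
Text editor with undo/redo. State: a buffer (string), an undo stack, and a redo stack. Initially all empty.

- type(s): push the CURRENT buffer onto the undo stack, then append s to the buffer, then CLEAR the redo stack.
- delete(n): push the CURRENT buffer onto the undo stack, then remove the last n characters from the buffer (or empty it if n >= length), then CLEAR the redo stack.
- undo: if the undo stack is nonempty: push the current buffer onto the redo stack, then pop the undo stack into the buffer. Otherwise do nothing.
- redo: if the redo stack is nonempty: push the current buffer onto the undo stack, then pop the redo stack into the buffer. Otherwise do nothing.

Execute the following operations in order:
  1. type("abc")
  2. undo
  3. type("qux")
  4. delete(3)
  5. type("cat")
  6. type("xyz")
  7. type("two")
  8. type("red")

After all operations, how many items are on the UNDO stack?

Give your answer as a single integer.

Answer: 6

Derivation:
After op 1 (type): buf='abc' undo_depth=1 redo_depth=0
After op 2 (undo): buf='(empty)' undo_depth=0 redo_depth=1
After op 3 (type): buf='qux' undo_depth=1 redo_depth=0
After op 4 (delete): buf='(empty)' undo_depth=2 redo_depth=0
After op 5 (type): buf='cat' undo_depth=3 redo_depth=0
After op 6 (type): buf='catxyz' undo_depth=4 redo_depth=0
After op 7 (type): buf='catxyztwo' undo_depth=5 redo_depth=0
After op 8 (type): buf='catxyztwored' undo_depth=6 redo_depth=0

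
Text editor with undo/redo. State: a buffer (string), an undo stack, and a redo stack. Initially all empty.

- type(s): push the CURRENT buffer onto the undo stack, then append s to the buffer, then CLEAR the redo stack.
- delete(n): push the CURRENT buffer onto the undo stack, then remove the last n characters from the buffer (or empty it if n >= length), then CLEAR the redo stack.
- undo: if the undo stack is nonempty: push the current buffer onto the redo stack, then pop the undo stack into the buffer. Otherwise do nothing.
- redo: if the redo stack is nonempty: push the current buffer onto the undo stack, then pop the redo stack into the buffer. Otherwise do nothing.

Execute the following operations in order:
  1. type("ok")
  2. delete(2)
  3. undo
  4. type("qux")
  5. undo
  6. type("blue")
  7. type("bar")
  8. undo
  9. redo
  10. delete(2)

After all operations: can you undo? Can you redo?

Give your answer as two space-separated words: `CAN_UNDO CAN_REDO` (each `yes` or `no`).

After op 1 (type): buf='ok' undo_depth=1 redo_depth=0
After op 2 (delete): buf='(empty)' undo_depth=2 redo_depth=0
After op 3 (undo): buf='ok' undo_depth=1 redo_depth=1
After op 4 (type): buf='okqux' undo_depth=2 redo_depth=0
After op 5 (undo): buf='ok' undo_depth=1 redo_depth=1
After op 6 (type): buf='okblue' undo_depth=2 redo_depth=0
After op 7 (type): buf='okbluebar' undo_depth=3 redo_depth=0
After op 8 (undo): buf='okblue' undo_depth=2 redo_depth=1
After op 9 (redo): buf='okbluebar' undo_depth=3 redo_depth=0
After op 10 (delete): buf='okblueb' undo_depth=4 redo_depth=0

Answer: yes no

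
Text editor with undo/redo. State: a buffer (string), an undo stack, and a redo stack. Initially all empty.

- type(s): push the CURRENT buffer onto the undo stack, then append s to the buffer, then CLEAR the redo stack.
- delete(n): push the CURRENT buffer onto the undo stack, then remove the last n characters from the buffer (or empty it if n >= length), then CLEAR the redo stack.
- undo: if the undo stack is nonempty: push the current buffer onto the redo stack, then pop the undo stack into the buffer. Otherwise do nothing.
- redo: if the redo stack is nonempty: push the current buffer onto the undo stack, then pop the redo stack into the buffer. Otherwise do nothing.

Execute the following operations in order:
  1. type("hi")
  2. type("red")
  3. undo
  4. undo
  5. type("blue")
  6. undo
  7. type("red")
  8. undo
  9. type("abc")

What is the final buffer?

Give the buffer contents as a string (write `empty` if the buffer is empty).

Answer: abc

Derivation:
After op 1 (type): buf='hi' undo_depth=1 redo_depth=0
After op 2 (type): buf='hired' undo_depth=2 redo_depth=0
After op 3 (undo): buf='hi' undo_depth=1 redo_depth=1
After op 4 (undo): buf='(empty)' undo_depth=0 redo_depth=2
After op 5 (type): buf='blue' undo_depth=1 redo_depth=0
After op 6 (undo): buf='(empty)' undo_depth=0 redo_depth=1
After op 7 (type): buf='red' undo_depth=1 redo_depth=0
After op 8 (undo): buf='(empty)' undo_depth=0 redo_depth=1
After op 9 (type): buf='abc' undo_depth=1 redo_depth=0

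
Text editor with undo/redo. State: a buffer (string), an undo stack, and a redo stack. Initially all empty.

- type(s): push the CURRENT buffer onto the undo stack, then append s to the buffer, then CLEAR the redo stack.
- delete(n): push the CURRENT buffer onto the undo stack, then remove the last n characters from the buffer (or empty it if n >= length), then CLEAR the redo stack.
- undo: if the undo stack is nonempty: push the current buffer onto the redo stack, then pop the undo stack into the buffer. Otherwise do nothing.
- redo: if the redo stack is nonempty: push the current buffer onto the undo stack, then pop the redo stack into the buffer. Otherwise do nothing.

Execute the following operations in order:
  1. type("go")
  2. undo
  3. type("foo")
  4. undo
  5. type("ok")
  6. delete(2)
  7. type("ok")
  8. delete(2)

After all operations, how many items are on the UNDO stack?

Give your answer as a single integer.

After op 1 (type): buf='go' undo_depth=1 redo_depth=0
After op 2 (undo): buf='(empty)' undo_depth=0 redo_depth=1
After op 3 (type): buf='foo' undo_depth=1 redo_depth=0
After op 4 (undo): buf='(empty)' undo_depth=0 redo_depth=1
After op 5 (type): buf='ok' undo_depth=1 redo_depth=0
After op 6 (delete): buf='(empty)' undo_depth=2 redo_depth=0
After op 7 (type): buf='ok' undo_depth=3 redo_depth=0
After op 8 (delete): buf='(empty)' undo_depth=4 redo_depth=0

Answer: 4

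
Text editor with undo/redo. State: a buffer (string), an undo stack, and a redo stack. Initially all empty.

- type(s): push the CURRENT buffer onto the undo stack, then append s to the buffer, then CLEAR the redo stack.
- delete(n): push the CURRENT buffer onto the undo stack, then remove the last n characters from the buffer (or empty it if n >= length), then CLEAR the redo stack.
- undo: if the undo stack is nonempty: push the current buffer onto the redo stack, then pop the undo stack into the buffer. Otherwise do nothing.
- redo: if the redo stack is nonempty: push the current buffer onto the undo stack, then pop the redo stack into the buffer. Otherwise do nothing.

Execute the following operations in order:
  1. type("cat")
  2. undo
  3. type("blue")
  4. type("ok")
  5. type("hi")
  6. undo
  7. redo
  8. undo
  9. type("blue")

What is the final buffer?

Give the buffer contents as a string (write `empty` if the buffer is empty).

Answer: blueokblue

Derivation:
After op 1 (type): buf='cat' undo_depth=1 redo_depth=0
After op 2 (undo): buf='(empty)' undo_depth=0 redo_depth=1
After op 3 (type): buf='blue' undo_depth=1 redo_depth=0
After op 4 (type): buf='blueok' undo_depth=2 redo_depth=0
After op 5 (type): buf='blueokhi' undo_depth=3 redo_depth=0
After op 6 (undo): buf='blueok' undo_depth=2 redo_depth=1
After op 7 (redo): buf='blueokhi' undo_depth=3 redo_depth=0
After op 8 (undo): buf='blueok' undo_depth=2 redo_depth=1
After op 9 (type): buf='blueokblue' undo_depth=3 redo_depth=0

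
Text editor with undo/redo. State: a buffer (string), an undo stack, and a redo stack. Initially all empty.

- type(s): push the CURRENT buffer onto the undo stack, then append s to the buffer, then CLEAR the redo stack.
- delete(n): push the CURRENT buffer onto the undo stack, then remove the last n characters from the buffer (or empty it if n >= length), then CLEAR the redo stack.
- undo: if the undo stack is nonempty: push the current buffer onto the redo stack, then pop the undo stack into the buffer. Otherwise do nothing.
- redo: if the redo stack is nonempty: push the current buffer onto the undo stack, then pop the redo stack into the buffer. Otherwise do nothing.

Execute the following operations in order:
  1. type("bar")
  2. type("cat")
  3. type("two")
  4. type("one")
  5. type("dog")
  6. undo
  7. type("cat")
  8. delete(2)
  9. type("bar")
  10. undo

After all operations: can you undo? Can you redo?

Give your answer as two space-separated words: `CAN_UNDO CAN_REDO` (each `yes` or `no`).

After op 1 (type): buf='bar' undo_depth=1 redo_depth=0
After op 2 (type): buf='barcat' undo_depth=2 redo_depth=0
After op 3 (type): buf='barcattwo' undo_depth=3 redo_depth=0
After op 4 (type): buf='barcattwoone' undo_depth=4 redo_depth=0
After op 5 (type): buf='barcattwoonedog' undo_depth=5 redo_depth=0
After op 6 (undo): buf='barcattwoone' undo_depth=4 redo_depth=1
After op 7 (type): buf='barcattwoonecat' undo_depth=5 redo_depth=0
After op 8 (delete): buf='barcattwoonec' undo_depth=6 redo_depth=0
After op 9 (type): buf='barcattwoonecbar' undo_depth=7 redo_depth=0
After op 10 (undo): buf='barcattwoonec' undo_depth=6 redo_depth=1

Answer: yes yes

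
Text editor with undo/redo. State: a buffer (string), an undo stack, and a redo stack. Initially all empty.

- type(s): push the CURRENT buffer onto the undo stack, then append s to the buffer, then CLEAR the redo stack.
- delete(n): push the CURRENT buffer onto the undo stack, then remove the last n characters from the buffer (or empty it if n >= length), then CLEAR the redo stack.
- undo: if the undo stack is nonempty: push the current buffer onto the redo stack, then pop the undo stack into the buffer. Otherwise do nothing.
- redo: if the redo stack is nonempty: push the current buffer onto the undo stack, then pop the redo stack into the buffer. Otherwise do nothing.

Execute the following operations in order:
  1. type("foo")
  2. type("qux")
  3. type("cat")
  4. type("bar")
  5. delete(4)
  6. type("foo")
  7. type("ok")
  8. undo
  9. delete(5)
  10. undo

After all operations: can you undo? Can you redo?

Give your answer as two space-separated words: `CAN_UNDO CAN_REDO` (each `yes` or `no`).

After op 1 (type): buf='foo' undo_depth=1 redo_depth=0
After op 2 (type): buf='fooqux' undo_depth=2 redo_depth=0
After op 3 (type): buf='fooquxcat' undo_depth=3 redo_depth=0
After op 4 (type): buf='fooquxcatbar' undo_depth=4 redo_depth=0
After op 5 (delete): buf='fooquxca' undo_depth=5 redo_depth=0
After op 6 (type): buf='fooquxcafoo' undo_depth=6 redo_depth=0
After op 7 (type): buf='fooquxcafoook' undo_depth=7 redo_depth=0
After op 8 (undo): buf='fooquxcafoo' undo_depth=6 redo_depth=1
After op 9 (delete): buf='fooqux' undo_depth=7 redo_depth=0
After op 10 (undo): buf='fooquxcafoo' undo_depth=6 redo_depth=1

Answer: yes yes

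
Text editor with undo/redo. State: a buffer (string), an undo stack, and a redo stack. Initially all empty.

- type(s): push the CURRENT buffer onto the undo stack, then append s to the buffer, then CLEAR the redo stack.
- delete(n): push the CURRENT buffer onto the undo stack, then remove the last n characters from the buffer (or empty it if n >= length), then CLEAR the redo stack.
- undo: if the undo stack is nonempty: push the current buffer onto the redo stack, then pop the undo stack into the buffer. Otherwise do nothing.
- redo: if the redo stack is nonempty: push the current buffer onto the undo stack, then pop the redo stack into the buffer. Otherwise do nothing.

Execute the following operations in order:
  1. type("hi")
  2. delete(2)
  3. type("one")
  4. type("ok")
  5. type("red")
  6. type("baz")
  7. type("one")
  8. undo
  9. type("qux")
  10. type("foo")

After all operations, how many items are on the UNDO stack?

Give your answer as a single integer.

After op 1 (type): buf='hi' undo_depth=1 redo_depth=0
After op 2 (delete): buf='(empty)' undo_depth=2 redo_depth=0
After op 3 (type): buf='one' undo_depth=3 redo_depth=0
After op 4 (type): buf='oneok' undo_depth=4 redo_depth=0
After op 5 (type): buf='oneokred' undo_depth=5 redo_depth=0
After op 6 (type): buf='oneokredbaz' undo_depth=6 redo_depth=0
After op 7 (type): buf='oneokredbazone' undo_depth=7 redo_depth=0
After op 8 (undo): buf='oneokredbaz' undo_depth=6 redo_depth=1
After op 9 (type): buf='oneokredbazqux' undo_depth=7 redo_depth=0
After op 10 (type): buf='oneokredbazquxfoo' undo_depth=8 redo_depth=0

Answer: 8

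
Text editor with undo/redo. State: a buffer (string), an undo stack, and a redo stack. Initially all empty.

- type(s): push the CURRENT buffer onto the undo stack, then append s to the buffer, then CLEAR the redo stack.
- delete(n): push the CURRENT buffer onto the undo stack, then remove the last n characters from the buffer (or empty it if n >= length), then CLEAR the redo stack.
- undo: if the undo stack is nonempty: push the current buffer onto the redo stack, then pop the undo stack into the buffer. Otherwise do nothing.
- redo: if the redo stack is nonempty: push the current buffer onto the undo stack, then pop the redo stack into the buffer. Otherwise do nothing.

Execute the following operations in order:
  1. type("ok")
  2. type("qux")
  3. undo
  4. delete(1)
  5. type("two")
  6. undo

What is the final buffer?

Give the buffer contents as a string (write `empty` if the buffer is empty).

Answer: o

Derivation:
After op 1 (type): buf='ok' undo_depth=1 redo_depth=0
After op 2 (type): buf='okqux' undo_depth=2 redo_depth=0
After op 3 (undo): buf='ok' undo_depth=1 redo_depth=1
After op 4 (delete): buf='o' undo_depth=2 redo_depth=0
After op 5 (type): buf='otwo' undo_depth=3 redo_depth=0
After op 6 (undo): buf='o' undo_depth=2 redo_depth=1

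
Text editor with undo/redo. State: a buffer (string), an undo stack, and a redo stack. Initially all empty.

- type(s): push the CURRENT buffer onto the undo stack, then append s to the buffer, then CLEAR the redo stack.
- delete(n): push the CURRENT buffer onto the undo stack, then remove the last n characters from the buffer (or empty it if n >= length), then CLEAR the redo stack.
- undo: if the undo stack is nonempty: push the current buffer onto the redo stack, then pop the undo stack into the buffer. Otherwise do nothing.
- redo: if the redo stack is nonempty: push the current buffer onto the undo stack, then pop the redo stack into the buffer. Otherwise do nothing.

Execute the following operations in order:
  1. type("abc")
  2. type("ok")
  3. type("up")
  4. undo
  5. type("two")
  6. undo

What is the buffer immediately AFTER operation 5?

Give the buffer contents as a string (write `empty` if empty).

Answer: abcoktwo

Derivation:
After op 1 (type): buf='abc' undo_depth=1 redo_depth=0
After op 2 (type): buf='abcok' undo_depth=2 redo_depth=0
After op 3 (type): buf='abcokup' undo_depth=3 redo_depth=0
After op 4 (undo): buf='abcok' undo_depth=2 redo_depth=1
After op 5 (type): buf='abcoktwo' undo_depth=3 redo_depth=0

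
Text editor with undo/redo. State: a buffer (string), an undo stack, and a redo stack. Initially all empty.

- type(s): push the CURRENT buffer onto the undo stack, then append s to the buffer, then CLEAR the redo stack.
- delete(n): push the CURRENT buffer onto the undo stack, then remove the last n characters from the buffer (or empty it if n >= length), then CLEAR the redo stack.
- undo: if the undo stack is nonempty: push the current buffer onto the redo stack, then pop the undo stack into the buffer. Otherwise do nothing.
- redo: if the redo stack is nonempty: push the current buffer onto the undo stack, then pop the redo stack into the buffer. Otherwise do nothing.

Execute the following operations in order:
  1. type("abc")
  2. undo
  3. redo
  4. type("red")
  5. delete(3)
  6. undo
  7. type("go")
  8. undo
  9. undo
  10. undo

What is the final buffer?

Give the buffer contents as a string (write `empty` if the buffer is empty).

Answer: empty

Derivation:
After op 1 (type): buf='abc' undo_depth=1 redo_depth=0
After op 2 (undo): buf='(empty)' undo_depth=0 redo_depth=1
After op 3 (redo): buf='abc' undo_depth=1 redo_depth=0
After op 4 (type): buf='abcred' undo_depth=2 redo_depth=0
After op 5 (delete): buf='abc' undo_depth=3 redo_depth=0
After op 6 (undo): buf='abcred' undo_depth=2 redo_depth=1
After op 7 (type): buf='abcredgo' undo_depth=3 redo_depth=0
After op 8 (undo): buf='abcred' undo_depth=2 redo_depth=1
After op 9 (undo): buf='abc' undo_depth=1 redo_depth=2
After op 10 (undo): buf='(empty)' undo_depth=0 redo_depth=3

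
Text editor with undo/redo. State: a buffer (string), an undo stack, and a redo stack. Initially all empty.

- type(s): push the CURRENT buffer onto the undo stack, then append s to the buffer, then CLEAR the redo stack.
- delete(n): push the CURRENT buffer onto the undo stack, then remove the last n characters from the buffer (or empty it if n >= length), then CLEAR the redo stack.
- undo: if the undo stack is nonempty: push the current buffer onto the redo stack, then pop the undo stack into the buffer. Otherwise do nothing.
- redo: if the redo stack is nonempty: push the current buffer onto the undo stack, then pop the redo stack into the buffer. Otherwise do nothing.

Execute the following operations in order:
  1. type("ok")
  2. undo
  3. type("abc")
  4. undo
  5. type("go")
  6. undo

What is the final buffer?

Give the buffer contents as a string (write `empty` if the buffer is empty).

After op 1 (type): buf='ok' undo_depth=1 redo_depth=0
After op 2 (undo): buf='(empty)' undo_depth=0 redo_depth=1
After op 3 (type): buf='abc' undo_depth=1 redo_depth=0
After op 4 (undo): buf='(empty)' undo_depth=0 redo_depth=1
After op 5 (type): buf='go' undo_depth=1 redo_depth=0
After op 6 (undo): buf='(empty)' undo_depth=0 redo_depth=1

Answer: empty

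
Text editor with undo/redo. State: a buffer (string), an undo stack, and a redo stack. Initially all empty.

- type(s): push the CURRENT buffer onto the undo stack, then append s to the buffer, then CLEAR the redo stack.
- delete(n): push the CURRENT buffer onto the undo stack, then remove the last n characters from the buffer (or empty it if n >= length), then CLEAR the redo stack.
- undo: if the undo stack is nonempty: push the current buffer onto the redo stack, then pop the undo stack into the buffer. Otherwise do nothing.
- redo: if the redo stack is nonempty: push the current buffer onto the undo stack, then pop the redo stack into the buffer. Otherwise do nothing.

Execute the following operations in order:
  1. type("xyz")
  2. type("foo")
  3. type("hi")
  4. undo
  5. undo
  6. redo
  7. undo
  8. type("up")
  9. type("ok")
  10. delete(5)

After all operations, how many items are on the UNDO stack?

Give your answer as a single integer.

Answer: 4

Derivation:
After op 1 (type): buf='xyz' undo_depth=1 redo_depth=0
After op 2 (type): buf='xyzfoo' undo_depth=2 redo_depth=0
After op 3 (type): buf='xyzfoohi' undo_depth=3 redo_depth=0
After op 4 (undo): buf='xyzfoo' undo_depth=2 redo_depth=1
After op 5 (undo): buf='xyz' undo_depth=1 redo_depth=2
After op 6 (redo): buf='xyzfoo' undo_depth=2 redo_depth=1
After op 7 (undo): buf='xyz' undo_depth=1 redo_depth=2
After op 8 (type): buf='xyzup' undo_depth=2 redo_depth=0
After op 9 (type): buf='xyzupok' undo_depth=3 redo_depth=0
After op 10 (delete): buf='xy' undo_depth=4 redo_depth=0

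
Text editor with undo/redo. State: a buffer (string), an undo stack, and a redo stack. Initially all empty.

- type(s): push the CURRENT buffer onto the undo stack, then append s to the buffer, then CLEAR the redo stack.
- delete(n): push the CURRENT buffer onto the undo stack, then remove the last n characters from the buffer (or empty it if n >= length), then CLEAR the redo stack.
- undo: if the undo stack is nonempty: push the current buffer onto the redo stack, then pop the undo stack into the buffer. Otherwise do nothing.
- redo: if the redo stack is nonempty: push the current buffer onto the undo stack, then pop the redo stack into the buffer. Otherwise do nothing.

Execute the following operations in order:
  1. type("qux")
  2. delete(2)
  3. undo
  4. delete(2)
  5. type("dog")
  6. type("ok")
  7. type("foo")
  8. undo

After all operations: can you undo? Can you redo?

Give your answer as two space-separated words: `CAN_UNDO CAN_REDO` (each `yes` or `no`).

Answer: yes yes

Derivation:
After op 1 (type): buf='qux' undo_depth=1 redo_depth=0
After op 2 (delete): buf='q' undo_depth=2 redo_depth=0
After op 3 (undo): buf='qux' undo_depth=1 redo_depth=1
After op 4 (delete): buf='q' undo_depth=2 redo_depth=0
After op 5 (type): buf='qdog' undo_depth=3 redo_depth=0
After op 6 (type): buf='qdogok' undo_depth=4 redo_depth=0
After op 7 (type): buf='qdogokfoo' undo_depth=5 redo_depth=0
After op 8 (undo): buf='qdogok' undo_depth=4 redo_depth=1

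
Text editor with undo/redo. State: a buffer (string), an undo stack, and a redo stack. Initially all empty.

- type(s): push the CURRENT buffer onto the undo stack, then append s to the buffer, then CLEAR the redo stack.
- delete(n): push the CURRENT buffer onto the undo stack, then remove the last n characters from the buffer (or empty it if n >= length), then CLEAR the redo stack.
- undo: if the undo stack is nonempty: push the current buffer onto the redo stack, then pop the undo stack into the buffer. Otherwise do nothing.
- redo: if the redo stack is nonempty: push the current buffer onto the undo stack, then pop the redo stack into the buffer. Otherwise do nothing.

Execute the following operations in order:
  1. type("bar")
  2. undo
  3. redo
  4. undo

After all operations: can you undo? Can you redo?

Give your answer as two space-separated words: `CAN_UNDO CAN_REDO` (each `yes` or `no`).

Answer: no yes

Derivation:
After op 1 (type): buf='bar' undo_depth=1 redo_depth=0
After op 2 (undo): buf='(empty)' undo_depth=0 redo_depth=1
After op 3 (redo): buf='bar' undo_depth=1 redo_depth=0
After op 4 (undo): buf='(empty)' undo_depth=0 redo_depth=1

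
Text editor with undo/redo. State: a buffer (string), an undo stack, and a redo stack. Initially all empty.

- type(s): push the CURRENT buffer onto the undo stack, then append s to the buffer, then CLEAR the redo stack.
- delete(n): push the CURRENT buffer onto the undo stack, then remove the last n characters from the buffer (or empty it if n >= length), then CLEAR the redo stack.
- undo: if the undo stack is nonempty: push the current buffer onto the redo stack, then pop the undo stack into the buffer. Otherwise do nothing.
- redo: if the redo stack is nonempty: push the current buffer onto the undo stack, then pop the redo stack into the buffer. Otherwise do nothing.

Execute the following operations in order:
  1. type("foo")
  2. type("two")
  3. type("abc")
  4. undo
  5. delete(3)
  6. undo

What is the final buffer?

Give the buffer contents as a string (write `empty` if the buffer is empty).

After op 1 (type): buf='foo' undo_depth=1 redo_depth=0
After op 2 (type): buf='footwo' undo_depth=2 redo_depth=0
After op 3 (type): buf='footwoabc' undo_depth=3 redo_depth=0
After op 4 (undo): buf='footwo' undo_depth=2 redo_depth=1
After op 5 (delete): buf='foo' undo_depth=3 redo_depth=0
After op 6 (undo): buf='footwo' undo_depth=2 redo_depth=1

Answer: footwo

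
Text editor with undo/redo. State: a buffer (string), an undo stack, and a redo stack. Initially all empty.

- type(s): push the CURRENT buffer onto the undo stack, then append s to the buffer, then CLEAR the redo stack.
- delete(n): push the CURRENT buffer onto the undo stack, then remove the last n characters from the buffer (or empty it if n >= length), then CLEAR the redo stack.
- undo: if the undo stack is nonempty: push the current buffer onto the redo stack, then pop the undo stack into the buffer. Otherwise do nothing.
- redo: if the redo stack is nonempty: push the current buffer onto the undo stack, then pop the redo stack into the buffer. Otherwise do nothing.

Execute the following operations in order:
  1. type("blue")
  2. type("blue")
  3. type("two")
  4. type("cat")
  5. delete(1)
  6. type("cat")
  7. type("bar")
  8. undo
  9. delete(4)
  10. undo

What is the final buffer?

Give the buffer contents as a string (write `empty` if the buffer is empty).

After op 1 (type): buf='blue' undo_depth=1 redo_depth=0
After op 2 (type): buf='blueblue' undo_depth=2 redo_depth=0
After op 3 (type): buf='bluebluetwo' undo_depth=3 redo_depth=0
After op 4 (type): buf='bluebluetwocat' undo_depth=4 redo_depth=0
After op 5 (delete): buf='bluebluetwoca' undo_depth=5 redo_depth=0
After op 6 (type): buf='bluebluetwocacat' undo_depth=6 redo_depth=0
After op 7 (type): buf='bluebluetwocacatbar' undo_depth=7 redo_depth=0
After op 8 (undo): buf='bluebluetwocacat' undo_depth=6 redo_depth=1
After op 9 (delete): buf='bluebluetwoc' undo_depth=7 redo_depth=0
After op 10 (undo): buf='bluebluetwocacat' undo_depth=6 redo_depth=1

Answer: bluebluetwocacat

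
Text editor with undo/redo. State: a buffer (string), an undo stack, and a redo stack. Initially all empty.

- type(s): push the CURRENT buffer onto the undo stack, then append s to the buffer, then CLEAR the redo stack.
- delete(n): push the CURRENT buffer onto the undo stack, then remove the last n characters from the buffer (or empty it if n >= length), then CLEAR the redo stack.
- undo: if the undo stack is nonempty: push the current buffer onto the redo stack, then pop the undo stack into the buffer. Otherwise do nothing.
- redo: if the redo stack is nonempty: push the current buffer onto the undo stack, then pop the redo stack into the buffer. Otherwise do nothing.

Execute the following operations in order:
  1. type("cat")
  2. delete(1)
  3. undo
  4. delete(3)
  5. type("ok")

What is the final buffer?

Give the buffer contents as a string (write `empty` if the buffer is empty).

Answer: ok

Derivation:
After op 1 (type): buf='cat' undo_depth=1 redo_depth=0
After op 2 (delete): buf='ca' undo_depth=2 redo_depth=0
After op 3 (undo): buf='cat' undo_depth=1 redo_depth=1
After op 4 (delete): buf='(empty)' undo_depth=2 redo_depth=0
After op 5 (type): buf='ok' undo_depth=3 redo_depth=0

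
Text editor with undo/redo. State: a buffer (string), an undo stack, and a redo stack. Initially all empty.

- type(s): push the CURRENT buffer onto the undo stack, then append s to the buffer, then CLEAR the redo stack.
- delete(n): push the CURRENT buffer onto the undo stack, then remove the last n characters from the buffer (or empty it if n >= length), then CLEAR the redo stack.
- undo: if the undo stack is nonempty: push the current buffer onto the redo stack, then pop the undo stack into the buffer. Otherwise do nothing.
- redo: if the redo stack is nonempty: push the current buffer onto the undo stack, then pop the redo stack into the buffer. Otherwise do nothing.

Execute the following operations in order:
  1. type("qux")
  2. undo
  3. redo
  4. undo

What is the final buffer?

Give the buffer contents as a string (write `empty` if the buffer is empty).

Answer: empty

Derivation:
After op 1 (type): buf='qux' undo_depth=1 redo_depth=0
After op 2 (undo): buf='(empty)' undo_depth=0 redo_depth=1
After op 3 (redo): buf='qux' undo_depth=1 redo_depth=0
After op 4 (undo): buf='(empty)' undo_depth=0 redo_depth=1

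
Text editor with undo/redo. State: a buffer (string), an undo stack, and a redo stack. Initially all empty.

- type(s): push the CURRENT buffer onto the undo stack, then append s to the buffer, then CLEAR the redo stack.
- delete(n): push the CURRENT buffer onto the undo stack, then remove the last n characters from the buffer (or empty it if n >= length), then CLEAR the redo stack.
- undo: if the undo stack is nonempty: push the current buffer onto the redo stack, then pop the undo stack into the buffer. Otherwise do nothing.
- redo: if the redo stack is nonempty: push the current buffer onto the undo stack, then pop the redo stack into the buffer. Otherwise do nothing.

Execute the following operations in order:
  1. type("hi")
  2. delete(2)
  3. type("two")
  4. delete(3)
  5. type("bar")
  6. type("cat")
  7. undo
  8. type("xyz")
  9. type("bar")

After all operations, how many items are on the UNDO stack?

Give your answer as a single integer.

Answer: 7

Derivation:
After op 1 (type): buf='hi' undo_depth=1 redo_depth=0
After op 2 (delete): buf='(empty)' undo_depth=2 redo_depth=0
After op 3 (type): buf='two' undo_depth=3 redo_depth=0
After op 4 (delete): buf='(empty)' undo_depth=4 redo_depth=0
After op 5 (type): buf='bar' undo_depth=5 redo_depth=0
After op 6 (type): buf='barcat' undo_depth=6 redo_depth=0
After op 7 (undo): buf='bar' undo_depth=5 redo_depth=1
After op 8 (type): buf='barxyz' undo_depth=6 redo_depth=0
After op 9 (type): buf='barxyzbar' undo_depth=7 redo_depth=0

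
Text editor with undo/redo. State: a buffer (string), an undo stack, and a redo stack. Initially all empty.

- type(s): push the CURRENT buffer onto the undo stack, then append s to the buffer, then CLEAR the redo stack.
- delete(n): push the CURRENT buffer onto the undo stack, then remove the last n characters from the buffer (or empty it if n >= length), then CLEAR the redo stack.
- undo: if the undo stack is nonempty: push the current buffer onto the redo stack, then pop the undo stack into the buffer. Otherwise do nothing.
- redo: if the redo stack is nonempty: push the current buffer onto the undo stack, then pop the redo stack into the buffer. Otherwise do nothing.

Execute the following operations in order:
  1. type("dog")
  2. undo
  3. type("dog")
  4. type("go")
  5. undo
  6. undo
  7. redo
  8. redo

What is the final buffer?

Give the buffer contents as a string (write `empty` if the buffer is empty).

After op 1 (type): buf='dog' undo_depth=1 redo_depth=0
After op 2 (undo): buf='(empty)' undo_depth=0 redo_depth=1
After op 3 (type): buf='dog' undo_depth=1 redo_depth=0
After op 4 (type): buf='doggo' undo_depth=2 redo_depth=0
After op 5 (undo): buf='dog' undo_depth=1 redo_depth=1
After op 6 (undo): buf='(empty)' undo_depth=0 redo_depth=2
After op 7 (redo): buf='dog' undo_depth=1 redo_depth=1
After op 8 (redo): buf='doggo' undo_depth=2 redo_depth=0

Answer: doggo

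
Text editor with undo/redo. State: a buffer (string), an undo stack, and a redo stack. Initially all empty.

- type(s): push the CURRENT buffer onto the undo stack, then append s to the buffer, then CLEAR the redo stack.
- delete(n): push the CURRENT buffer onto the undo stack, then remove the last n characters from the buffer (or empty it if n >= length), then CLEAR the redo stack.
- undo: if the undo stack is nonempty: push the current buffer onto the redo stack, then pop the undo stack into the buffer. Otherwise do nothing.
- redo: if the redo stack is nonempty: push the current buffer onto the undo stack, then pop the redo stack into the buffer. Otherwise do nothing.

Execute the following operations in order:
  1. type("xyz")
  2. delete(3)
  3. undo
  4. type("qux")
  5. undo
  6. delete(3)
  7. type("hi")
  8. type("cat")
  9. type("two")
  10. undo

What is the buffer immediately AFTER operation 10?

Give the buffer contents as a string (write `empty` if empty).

Answer: hicat

Derivation:
After op 1 (type): buf='xyz' undo_depth=1 redo_depth=0
After op 2 (delete): buf='(empty)' undo_depth=2 redo_depth=0
After op 3 (undo): buf='xyz' undo_depth=1 redo_depth=1
After op 4 (type): buf='xyzqux' undo_depth=2 redo_depth=0
After op 5 (undo): buf='xyz' undo_depth=1 redo_depth=1
After op 6 (delete): buf='(empty)' undo_depth=2 redo_depth=0
After op 7 (type): buf='hi' undo_depth=3 redo_depth=0
After op 8 (type): buf='hicat' undo_depth=4 redo_depth=0
After op 9 (type): buf='hicattwo' undo_depth=5 redo_depth=0
After op 10 (undo): buf='hicat' undo_depth=4 redo_depth=1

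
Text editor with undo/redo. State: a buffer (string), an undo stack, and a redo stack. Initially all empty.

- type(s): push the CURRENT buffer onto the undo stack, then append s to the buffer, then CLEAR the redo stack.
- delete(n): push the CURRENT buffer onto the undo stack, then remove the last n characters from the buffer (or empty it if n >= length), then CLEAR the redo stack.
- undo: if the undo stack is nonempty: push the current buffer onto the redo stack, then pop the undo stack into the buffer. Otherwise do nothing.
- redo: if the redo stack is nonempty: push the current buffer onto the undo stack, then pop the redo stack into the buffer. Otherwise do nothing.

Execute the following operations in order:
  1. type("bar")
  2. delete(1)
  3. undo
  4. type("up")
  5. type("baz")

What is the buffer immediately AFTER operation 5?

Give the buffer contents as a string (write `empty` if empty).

Answer: barupbaz

Derivation:
After op 1 (type): buf='bar' undo_depth=1 redo_depth=0
After op 2 (delete): buf='ba' undo_depth=2 redo_depth=0
After op 3 (undo): buf='bar' undo_depth=1 redo_depth=1
After op 4 (type): buf='barup' undo_depth=2 redo_depth=0
After op 5 (type): buf='barupbaz' undo_depth=3 redo_depth=0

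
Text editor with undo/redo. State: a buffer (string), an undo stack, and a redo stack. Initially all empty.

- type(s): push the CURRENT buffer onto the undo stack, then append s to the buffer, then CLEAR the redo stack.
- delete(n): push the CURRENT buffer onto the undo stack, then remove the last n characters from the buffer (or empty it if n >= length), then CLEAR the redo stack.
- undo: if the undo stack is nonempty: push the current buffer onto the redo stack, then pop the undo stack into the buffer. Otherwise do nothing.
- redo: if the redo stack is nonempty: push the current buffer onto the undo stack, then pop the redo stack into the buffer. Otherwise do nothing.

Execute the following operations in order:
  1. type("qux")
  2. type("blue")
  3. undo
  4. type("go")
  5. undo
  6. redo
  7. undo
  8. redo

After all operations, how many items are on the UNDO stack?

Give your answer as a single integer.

Answer: 2

Derivation:
After op 1 (type): buf='qux' undo_depth=1 redo_depth=0
After op 2 (type): buf='quxblue' undo_depth=2 redo_depth=0
After op 3 (undo): buf='qux' undo_depth=1 redo_depth=1
After op 4 (type): buf='quxgo' undo_depth=2 redo_depth=0
After op 5 (undo): buf='qux' undo_depth=1 redo_depth=1
After op 6 (redo): buf='quxgo' undo_depth=2 redo_depth=0
After op 7 (undo): buf='qux' undo_depth=1 redo_depth=1
After op 8 (redo): buf='quxgo' undo_depth=2 redo_depth=0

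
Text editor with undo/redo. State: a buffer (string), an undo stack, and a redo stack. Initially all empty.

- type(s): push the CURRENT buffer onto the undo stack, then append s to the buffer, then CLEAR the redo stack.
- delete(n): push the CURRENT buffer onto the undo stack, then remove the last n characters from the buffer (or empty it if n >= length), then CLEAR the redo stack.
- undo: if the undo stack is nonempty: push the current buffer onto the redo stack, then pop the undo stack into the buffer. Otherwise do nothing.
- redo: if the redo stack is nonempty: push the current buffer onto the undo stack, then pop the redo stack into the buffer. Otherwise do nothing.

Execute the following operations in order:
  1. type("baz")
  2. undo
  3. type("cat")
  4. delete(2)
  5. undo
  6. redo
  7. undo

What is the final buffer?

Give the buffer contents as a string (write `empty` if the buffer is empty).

Answer: cat

Derivation:
After op 1 (type): buf='baz' undo_depth=1 redo_depth=0
After op 2 (undo): buf='(empty)' undo_depth=0 redo_depth=1
After op 3 (type): buf='cat' undo_depth=1 redo_depth=0
After op 4 (delete): buf='c' undo_depth=2 redo_depth=0
After op 5 (undo): buf='cat' undo_depth=1 redo_depth=1
After op 6 (redo): buf='c' undo_depth=2 redo_depth=0
After op 7 (undo): buf='cat' undo_depth=1 redo_depth=1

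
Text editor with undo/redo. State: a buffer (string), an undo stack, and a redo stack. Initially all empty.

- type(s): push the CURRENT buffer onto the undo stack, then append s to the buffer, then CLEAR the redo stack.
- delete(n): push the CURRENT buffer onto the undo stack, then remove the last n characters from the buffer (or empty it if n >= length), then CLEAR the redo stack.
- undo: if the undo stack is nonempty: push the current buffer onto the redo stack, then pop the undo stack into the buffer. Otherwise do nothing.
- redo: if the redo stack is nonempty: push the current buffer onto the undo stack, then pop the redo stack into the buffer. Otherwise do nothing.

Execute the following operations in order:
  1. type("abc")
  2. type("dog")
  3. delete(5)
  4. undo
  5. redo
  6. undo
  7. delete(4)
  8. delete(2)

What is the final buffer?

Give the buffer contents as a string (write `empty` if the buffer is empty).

Answer: empty

Derivation:
After op 1 (type): buf='abc' undo_depth=1 redo_depth=0
After op 2 (type): buf='abcdog' undo_depth=2 redo_depth=0
After op 3 (delete): buf='a' undo_depth=3 redo_depth=0
After op 4 (undo): buf='abcdog' undo_depth=2 redo_depth=1
After op 5 (redo): buf='a' undo_depth=3 redo_depth=0
After op 6 (undo): buf='abcdog' undo_depth=2 redo_depth=1
After op 7 (delete): buf='ab' undo_depth=3 redo_depth=0
After op 8 (delete): buf='(empty)' undo_depth=4 redo_depth=0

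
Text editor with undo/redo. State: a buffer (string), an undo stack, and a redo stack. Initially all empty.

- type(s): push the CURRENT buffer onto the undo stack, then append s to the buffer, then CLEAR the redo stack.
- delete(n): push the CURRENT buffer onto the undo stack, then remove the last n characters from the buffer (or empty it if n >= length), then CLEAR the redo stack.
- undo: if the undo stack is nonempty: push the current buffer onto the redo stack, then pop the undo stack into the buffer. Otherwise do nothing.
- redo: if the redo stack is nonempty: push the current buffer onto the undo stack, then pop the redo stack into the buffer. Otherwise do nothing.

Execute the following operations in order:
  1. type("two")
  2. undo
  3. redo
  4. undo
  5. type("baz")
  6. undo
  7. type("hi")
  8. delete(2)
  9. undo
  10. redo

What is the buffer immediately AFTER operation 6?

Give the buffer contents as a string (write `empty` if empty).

After op 1 (type): buf='two' undo_depth=1 redo_depth=0
After op 2 (undo): buf='(empty)' undo_depth=0 redo_depth=1
After op 3 (redo): buf='two' undo_depth=1 redo_depth=0
After op 4 (undo): buf='(empty)' undo_depth=0 redo_depth=1
After op 5 (type): buf='baz' undo_depth=1 redo_depth=0
After op 6 (undo): buf='(empty)' undo_depth=0 redo_depth=1

Answer: empty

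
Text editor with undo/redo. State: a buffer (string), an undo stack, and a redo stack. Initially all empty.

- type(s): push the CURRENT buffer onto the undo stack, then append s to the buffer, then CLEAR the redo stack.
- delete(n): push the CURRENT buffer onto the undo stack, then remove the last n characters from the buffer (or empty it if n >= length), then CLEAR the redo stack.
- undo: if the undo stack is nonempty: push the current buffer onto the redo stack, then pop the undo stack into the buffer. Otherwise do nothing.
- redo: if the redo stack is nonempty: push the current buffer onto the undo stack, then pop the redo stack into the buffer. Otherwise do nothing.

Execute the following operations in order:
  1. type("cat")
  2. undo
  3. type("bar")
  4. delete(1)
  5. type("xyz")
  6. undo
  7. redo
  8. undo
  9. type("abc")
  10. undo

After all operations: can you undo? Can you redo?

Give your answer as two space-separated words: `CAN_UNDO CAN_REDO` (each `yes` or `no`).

Answer: yes yes

Derivation:
After op 1 (type): buf='cat' undo_depth=1 redo_depth=0
After op 2 (undo): buf='(empty)' undo_depth=0 redo_depth=1
After op 3 (type): buf='bar' undo_depth=1 redo_depth=0
After op 4 (delete): buf='ba' undo_depth=2 redo_depth=0
After op 5 (type): buf='baxyz' undo_depth=3 redo_depth=0
After op 6 (undo): buf='ba' undo_depth=2 redo_depth=1
After op 7 (redo): buf='baxyz' undo_depth=3 redo_depth=0
After op 8 (undo): buf='ba' undo_depth=2 redo_depth=1
After op 9 (type): buf='baabc' undo_depth=3 redo_depth=0
After op 10 (undo): buf='ba' undo_depth=2 redo_depth=1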